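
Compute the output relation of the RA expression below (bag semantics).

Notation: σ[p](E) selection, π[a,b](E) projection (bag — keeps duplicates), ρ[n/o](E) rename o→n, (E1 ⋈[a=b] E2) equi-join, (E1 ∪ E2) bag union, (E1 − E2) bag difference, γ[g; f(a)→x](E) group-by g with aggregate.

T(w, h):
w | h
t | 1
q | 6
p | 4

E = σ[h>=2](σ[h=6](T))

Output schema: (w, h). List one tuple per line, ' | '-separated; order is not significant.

Stepwise |·|:
  T → 3
  σ[h=6](T) → 1
  σ[h>=2](σ[h=6](T)) → 1

== RESULT ==
w | h
q | 6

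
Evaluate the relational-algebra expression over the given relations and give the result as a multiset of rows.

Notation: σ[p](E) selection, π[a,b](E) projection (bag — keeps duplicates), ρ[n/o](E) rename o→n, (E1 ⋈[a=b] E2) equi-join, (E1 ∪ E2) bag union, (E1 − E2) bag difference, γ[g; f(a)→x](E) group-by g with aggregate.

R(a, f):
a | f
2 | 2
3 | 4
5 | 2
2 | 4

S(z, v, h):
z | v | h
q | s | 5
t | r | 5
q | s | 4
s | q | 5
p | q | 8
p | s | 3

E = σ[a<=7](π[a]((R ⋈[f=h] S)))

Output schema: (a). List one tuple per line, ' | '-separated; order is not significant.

Per-node cardinality:
  R → 4
  S → 6
  (R ⋈[f=h] S) → 2
  π[a]((R ⋈[f=h] S)) → 2
  σ[a<=7](π[a]((R ⋈[f=h] S))) → 2

== RESULT ==
a
2
3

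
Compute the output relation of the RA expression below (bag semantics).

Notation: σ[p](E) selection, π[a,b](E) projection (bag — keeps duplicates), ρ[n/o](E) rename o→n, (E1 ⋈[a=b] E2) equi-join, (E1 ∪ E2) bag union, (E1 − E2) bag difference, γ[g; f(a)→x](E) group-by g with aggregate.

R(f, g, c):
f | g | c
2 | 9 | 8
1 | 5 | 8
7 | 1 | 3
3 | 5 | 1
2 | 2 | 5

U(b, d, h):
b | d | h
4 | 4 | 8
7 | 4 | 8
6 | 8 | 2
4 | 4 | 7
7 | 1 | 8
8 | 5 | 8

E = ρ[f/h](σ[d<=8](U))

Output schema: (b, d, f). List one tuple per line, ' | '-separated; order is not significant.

Subexpression sizes:
  U → 6
  σ[d<=8](U) → 6
  ρ[f/h](σ[d<=8](U)) → 6

== RESULT ==
b | d | f
4 | 4 | 7
4 | 4 | 8
6 | 8 | 2
7 | 1 | 8
7 | 4 | 8
8 | 5 | 8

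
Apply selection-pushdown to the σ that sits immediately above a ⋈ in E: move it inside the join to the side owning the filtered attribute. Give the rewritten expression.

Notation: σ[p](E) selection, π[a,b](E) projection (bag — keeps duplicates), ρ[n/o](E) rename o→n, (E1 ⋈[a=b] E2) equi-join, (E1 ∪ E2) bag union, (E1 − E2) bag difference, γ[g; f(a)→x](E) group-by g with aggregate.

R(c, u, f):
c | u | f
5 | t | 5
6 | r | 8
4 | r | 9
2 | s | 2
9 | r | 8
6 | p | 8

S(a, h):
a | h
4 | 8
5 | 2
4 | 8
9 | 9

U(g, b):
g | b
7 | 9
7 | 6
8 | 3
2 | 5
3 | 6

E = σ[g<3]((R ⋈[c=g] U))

σ filters on g, owned by the right side.
E' = (R ⋈[c=g] σ[g<3](U))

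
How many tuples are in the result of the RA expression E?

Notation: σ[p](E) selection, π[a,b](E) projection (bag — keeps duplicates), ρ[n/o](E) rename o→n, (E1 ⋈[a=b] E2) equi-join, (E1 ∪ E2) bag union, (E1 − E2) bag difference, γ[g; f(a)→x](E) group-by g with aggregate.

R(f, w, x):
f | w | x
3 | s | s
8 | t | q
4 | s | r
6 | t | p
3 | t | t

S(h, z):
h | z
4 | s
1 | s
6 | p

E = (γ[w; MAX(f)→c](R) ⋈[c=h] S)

Per-node cardinality:
  R → 5
  γ[w; MAX(f)→c](R) → 2
  S → 3
  (γ[w; MAX(f)→c](R) ⋈[c=h] S) → 1

|E| = 1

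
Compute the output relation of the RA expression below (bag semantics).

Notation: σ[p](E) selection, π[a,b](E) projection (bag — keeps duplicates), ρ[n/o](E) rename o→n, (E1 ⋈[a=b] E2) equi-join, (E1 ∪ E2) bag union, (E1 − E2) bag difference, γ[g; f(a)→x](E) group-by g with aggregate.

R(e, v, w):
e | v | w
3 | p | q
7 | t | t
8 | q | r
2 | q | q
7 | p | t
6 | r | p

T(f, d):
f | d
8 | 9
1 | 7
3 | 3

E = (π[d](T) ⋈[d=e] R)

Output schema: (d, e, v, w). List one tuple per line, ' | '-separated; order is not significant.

Row counts bottom-up:
  T → 3
  π[d](T) → 3
  R → 6
  (π[d](T) ⋈[d=e] R) → 3

== RESULT ==
d | e | v | w
3 | 3 | p | q
7 | 7 | p | t
7 | 7 | t | t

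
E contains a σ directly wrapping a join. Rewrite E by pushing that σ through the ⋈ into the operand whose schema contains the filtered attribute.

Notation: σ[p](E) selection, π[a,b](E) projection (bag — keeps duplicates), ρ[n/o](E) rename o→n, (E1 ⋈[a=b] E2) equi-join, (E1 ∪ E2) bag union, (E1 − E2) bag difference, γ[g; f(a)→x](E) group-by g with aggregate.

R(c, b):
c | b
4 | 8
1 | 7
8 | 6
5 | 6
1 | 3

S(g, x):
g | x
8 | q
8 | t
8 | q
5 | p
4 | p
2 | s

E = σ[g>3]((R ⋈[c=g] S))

σ filters on g, owned by the right side.
E' = (R ⋈[c=g] σ[g>3](S))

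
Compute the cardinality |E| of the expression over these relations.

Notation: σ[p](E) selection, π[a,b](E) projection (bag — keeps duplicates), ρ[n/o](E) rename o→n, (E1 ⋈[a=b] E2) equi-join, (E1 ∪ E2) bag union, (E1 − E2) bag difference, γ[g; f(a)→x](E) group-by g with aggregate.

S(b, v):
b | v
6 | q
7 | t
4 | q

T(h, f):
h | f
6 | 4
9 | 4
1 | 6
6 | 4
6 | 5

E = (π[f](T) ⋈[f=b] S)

Row counts bottom-up:
  T → 5
  π[f](T) → 5
  S → 3
  (π[f](T) ⋈[f=b] S) → 4

|E| = 4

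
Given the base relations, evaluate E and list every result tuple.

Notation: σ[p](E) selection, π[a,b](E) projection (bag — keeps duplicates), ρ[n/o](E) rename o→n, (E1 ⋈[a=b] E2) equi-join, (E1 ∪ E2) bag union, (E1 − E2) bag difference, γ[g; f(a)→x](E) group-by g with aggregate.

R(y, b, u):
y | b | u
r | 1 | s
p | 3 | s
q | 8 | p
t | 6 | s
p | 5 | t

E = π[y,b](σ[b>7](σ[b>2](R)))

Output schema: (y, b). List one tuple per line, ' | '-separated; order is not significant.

Row counts bottom-up:
  R → 5
  σ[b>2](R) → 4
  σ[b>7](σ[b>2](R)) → 1
  π[y,b](σ[b>7](σ[b>2](R))) → 1

== RESULT ==
y | b
q | 8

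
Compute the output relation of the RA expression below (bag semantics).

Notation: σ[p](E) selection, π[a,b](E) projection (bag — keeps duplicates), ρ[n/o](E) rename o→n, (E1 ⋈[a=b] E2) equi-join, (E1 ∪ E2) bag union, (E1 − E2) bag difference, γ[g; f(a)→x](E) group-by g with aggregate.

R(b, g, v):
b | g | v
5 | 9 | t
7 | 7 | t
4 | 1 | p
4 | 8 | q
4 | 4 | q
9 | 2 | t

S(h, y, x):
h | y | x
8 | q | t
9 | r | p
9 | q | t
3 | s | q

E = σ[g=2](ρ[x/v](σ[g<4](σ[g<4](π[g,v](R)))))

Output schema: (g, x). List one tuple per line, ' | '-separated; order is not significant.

Subexpression sizes:
  R → 6
  π[g,v](R) → 6
  σ[g<4](π[g,v](R)) → 2
  σ[g<4](σ[g<4](π[g,v](R))) → 2
  ρ[x/v](σ[g<4](σ[g<4](π[g,v](R)))) → 2
  σ[g=2](ρ[x/v](σ[g<4](σ[g<4](π[g,v](R))))) → 1

== RESULT ==
g | x
2 | t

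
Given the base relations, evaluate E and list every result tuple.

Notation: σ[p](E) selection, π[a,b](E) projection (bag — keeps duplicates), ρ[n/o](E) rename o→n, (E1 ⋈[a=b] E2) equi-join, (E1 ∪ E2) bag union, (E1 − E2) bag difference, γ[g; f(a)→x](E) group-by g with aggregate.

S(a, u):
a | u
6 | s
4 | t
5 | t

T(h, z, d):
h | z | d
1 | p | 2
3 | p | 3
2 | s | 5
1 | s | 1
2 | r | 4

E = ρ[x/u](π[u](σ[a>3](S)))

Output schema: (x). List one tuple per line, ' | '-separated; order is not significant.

Subexpression sizes:
  S → 3
  σ[a>3](S) → 3
  π[u](σ[a>3](S)) → 3
  ρ[x/u](π[u](σ[a>3](S))) → 3

== RESULT ==
x
s
t
t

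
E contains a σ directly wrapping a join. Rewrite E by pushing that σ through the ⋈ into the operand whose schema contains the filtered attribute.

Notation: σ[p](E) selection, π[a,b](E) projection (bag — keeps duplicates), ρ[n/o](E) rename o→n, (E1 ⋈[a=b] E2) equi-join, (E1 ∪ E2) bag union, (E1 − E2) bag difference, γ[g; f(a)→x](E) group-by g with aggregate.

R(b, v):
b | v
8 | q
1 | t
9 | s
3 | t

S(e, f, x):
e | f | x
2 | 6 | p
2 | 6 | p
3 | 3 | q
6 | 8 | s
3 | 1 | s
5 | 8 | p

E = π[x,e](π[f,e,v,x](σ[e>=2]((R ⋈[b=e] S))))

σ filters on e, owned by the right side.
E' = π[x,e](π[f,e,v,x]((R ⋈[b=e] σ[e>=2](S))))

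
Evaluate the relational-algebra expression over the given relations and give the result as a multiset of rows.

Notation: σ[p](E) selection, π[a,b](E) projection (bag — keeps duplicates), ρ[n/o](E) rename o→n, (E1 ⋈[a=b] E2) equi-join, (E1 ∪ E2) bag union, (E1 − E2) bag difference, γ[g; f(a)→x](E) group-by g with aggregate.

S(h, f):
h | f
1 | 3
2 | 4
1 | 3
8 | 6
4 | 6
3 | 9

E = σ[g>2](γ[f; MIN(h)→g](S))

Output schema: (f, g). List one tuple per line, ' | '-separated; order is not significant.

Stepwise |·|:
  S → 6
  γ[f; MIN(h)→g](S) → 4
  σ[g>2](γ[f; MIN(h)→g](S)) → 2

== RESULT ==
f | g
6 | 4
9 | 3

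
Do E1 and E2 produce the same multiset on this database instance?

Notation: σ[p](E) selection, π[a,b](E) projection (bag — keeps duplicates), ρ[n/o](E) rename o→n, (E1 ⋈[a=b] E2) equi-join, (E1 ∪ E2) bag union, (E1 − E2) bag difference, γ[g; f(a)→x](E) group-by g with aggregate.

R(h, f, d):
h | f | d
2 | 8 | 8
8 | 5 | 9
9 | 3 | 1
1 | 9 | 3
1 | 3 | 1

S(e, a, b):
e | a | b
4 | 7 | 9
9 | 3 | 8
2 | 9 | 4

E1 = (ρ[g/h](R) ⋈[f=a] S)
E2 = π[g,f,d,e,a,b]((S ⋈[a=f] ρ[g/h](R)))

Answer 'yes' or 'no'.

E1 stepwise |·|:
  R → 5
  ρ[g/h](R) → 5
  S → 3
  (ρ[g/h](R) ⋈[f=a] S) → 3
E2 stepwise |·|:
  S → 3
  R → 5
  ρ[g/h](R) → 5
  (S ⋈[a=f] ρ[g/h](R)) → 3
  π[g,f,d,e,a,b]((S ⋈[a=f] ρ[g/h](R))) → 3

E1 and E2 produce the same multiset:
g | f | d | e | a | b
1 | 3 | 1 | 9 | 3 | 8
1 | 9 | 3 | 2 | 9 | 4
9 | 3 | 1 | 9 | 3 | 8

yes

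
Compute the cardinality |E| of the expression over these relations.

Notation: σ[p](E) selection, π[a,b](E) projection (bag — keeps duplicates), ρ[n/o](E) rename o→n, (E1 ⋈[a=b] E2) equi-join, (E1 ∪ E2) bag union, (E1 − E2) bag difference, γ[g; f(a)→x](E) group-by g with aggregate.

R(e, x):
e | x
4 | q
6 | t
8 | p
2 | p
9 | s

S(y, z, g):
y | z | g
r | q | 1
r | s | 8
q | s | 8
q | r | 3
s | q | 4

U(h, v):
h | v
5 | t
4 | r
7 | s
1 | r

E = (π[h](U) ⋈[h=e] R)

Stepwise |·|:
  U → 4
  π[h](U) → 4
  R → 5
  (π[h](U) ⋈[h=e] R) → 1

|E| = 1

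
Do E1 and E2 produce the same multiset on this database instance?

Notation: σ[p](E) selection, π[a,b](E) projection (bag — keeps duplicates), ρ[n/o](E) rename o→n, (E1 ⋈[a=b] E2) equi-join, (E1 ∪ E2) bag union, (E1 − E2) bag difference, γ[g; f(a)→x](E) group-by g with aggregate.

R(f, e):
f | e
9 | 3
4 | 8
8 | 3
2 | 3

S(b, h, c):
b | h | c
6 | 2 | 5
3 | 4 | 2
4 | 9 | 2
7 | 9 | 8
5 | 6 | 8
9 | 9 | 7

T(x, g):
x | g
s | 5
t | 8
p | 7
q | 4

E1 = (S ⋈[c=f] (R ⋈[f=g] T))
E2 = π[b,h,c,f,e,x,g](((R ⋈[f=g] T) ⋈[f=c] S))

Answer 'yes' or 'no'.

E1 subexpression sizes:
  S → 6
  R → 4
  T → 4
  (R ⋈[f=g] T) → 2
  (S ⋈[c=f] (R ⋈[f=g] T)) → 2
E2 subexpression sizes:
  R → 4
  T → 4
  (R ⋈[f=g] T) → 2
  S → 6
  ((R ⋈[f=g] T) ⋈[f=c] S) → 2
  π[b,h,c,f,e,x,g](((R ⋈[f=g] T) ⋈[f=c] S)) → 2

E1 and E2 produce the same multiset:
b | h | c | f | e | x | g
5 | 6 | 8 | 8 | 3 | t | 8
7 | 9 | 8 | 8 | 3 | t | 8

yes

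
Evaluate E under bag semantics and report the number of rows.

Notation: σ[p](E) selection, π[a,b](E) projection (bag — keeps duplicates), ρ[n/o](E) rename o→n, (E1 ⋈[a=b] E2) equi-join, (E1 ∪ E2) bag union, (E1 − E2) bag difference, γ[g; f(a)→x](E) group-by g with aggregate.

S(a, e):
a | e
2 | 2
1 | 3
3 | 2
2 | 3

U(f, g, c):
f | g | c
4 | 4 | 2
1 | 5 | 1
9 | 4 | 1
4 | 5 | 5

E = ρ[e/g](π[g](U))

Row counts bottom-up:
  U → 4
  π[g](U) → 4
  ρ[e/g](π[g](U)) → 4

|E| = 4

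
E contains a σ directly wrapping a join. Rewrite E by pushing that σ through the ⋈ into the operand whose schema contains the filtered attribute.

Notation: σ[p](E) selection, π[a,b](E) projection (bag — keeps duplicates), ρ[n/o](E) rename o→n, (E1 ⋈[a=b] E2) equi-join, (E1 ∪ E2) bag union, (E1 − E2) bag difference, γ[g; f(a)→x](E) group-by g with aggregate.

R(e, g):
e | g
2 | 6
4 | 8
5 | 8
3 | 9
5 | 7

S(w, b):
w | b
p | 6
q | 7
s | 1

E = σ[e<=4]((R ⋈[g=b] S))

σ filters on e, owned by the left side.
E' = (σ[e<=4](R) ⋈[g=b] S)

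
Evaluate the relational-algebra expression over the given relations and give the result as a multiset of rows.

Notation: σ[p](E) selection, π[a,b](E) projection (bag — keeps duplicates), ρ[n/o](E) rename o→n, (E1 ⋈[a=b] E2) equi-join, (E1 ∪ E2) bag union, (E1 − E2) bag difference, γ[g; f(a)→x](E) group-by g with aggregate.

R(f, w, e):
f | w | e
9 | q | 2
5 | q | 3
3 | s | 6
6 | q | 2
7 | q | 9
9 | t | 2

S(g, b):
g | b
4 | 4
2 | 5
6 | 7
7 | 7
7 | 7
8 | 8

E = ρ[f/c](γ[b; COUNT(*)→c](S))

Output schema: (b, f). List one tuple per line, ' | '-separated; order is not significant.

Per-node cardinality:
  S → 6
  γ[b; COUNT(*)→c](S) → 4
  ρ[f/c](γ[b; COUNT(*)→c](S)) → 4

== RESULT ==
b | f
4 | 1
5 | 1
7 | 3
8 | 1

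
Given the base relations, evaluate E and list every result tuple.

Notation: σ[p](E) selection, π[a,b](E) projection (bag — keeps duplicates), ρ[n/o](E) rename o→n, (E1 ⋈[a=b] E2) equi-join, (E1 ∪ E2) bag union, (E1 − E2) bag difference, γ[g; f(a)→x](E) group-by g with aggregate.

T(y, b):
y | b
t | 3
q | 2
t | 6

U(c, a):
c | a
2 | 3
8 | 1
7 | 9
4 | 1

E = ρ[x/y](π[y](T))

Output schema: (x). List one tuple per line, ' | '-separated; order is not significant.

Stepwise |·|:
  T → 3
  π[y](T) → 3
  ρ[x/y](π[y](T)) → 3

== RESULT ==
x
q
t
t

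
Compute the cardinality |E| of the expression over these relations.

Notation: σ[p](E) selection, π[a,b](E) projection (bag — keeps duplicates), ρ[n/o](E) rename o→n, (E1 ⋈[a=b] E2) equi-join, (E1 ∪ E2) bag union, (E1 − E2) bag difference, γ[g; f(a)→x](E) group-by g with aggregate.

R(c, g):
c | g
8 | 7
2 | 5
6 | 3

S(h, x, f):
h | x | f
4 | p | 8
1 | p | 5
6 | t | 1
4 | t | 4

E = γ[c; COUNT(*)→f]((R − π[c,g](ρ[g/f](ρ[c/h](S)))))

Stepwise |·|:
  R → 3
  S → 4
  ρ[c/h](S) → 4
  ρ[g/f](ρ[c/h](S)) → 4
  π[c,g](ρ[g/f](ρ[c/h](S))) → 4
  (R − π[c,g](ρ[g/f](ρ[c/h](S)))) → 3
  γ[c; COUNT(*)→f]((R − π[c,g](ρ[g/f](ρ[c/h](S))))) → 3

|E| = 3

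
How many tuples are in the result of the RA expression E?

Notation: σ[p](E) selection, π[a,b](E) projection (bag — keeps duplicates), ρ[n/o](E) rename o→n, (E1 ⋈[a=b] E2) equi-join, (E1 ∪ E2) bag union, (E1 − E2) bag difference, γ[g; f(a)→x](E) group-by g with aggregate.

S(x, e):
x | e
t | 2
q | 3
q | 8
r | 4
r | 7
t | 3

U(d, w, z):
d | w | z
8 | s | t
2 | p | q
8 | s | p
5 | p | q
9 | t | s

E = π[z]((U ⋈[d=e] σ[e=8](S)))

Subexpression sizes:
  U → 5
  S → 6
  σ[e=8](S) → 1
  (U ⋈[d=e] σ[e=8](S)) → 2
  π[z]((U ⋈[d=e] σ[e=8](S))) → 2

|E| = 2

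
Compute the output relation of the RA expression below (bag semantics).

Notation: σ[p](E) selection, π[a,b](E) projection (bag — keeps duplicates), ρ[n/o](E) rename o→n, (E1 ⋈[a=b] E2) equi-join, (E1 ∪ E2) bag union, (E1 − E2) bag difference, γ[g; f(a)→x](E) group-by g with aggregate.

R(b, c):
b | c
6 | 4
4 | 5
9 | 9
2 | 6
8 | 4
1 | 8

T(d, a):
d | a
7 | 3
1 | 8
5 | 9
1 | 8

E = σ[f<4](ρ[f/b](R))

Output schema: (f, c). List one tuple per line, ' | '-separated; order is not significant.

Stepwise |·|:
  R → 6
  ρ[f/b](R) → 6
  σ[f<4](ρ[f/b](R)) → 2

== RESULT ==
f | c
1 | 8
2 | 6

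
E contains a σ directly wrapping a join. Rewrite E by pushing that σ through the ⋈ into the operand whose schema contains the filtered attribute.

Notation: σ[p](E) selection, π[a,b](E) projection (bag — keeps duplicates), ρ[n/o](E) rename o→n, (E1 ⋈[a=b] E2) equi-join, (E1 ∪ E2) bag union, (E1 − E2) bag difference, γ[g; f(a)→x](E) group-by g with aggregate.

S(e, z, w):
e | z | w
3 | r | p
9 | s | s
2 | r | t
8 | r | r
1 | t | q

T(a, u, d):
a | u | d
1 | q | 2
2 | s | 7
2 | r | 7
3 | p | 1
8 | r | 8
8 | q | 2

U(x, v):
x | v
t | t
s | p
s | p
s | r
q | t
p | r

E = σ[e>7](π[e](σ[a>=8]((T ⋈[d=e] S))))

σ filters on a, owned by the left side.
E' = σ[e>7](π[e]((σ[a>=8](T) ⋈[d=e] S)))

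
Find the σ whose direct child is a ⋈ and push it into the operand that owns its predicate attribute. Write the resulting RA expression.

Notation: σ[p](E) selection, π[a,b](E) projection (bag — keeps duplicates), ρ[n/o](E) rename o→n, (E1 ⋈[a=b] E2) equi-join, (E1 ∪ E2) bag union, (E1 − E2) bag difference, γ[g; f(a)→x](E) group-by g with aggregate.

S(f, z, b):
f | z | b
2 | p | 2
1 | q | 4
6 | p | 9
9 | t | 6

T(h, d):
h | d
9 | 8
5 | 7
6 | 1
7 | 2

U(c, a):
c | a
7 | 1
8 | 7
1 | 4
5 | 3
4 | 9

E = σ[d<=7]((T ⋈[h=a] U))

σ filters on d, owned by the left side.
E' = (σ[d<=7](T) ⋈[h=a] U)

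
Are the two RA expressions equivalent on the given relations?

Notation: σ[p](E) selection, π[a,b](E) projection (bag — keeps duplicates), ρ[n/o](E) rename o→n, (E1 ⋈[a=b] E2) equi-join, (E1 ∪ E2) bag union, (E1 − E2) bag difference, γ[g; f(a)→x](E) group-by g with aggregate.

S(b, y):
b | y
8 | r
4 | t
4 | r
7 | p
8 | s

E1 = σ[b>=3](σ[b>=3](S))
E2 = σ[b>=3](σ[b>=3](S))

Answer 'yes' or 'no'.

E1 per-node cardinality:
  S → 5
  σ[b>=3](S) → 5
  σ[b>=3](σ[b>=3](S)) → 5
E2 per-node cardinality:
  S → 5
  σ[b>=3](S) → 5
  σ[b>=3](σ[b>=3](S)) → 5

E1 and E2 produce the same multiset:
b | y
4 | r
4 | t
7 | p
8 | r
8 | s

yes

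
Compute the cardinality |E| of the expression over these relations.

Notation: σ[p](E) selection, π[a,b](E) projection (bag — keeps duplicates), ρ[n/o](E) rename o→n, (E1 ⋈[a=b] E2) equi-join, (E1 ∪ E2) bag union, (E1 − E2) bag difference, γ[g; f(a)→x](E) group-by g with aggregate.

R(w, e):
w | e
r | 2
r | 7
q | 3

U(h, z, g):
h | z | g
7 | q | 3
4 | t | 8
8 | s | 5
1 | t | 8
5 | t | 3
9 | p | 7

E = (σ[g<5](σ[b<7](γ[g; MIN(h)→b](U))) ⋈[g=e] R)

Subexpression sizes:
  U → 6
  γ[g; MIN(h)→b](U) → 4
  σ[b<7](γ[g; MIN(h)→b](U)) → 2
  σ[g<5](σ[b<7](γ[g; MIN(h)→b](U))) → 1
  R → 3
  (σ[g<5](σ[b<7](γ[g; MIN(h)→b](U))) ⋈[g=e] R) → 1

|E| = 1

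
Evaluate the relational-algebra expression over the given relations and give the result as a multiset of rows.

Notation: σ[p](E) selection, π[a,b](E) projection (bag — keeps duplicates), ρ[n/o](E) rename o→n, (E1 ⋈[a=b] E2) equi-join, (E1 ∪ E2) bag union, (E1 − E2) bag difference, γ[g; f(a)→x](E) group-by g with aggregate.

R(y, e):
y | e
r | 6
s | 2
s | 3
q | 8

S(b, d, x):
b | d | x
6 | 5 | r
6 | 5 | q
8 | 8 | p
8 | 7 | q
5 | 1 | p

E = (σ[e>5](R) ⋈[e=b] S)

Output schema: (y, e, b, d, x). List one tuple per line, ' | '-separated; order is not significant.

Row counts bottom-up:
  R → 4
  σ[e>5](R) → 2
  S → 5
  (σ[e>5](R) ⋈[e=b] S) → 4

== RESULT ==
y | e | b | d | x
q | 8 | 8 | 7 | q
q | 8 | 8 | 8 | p
r | 6 | 6 | 5 | q
r | 6 | 6 | 5 | r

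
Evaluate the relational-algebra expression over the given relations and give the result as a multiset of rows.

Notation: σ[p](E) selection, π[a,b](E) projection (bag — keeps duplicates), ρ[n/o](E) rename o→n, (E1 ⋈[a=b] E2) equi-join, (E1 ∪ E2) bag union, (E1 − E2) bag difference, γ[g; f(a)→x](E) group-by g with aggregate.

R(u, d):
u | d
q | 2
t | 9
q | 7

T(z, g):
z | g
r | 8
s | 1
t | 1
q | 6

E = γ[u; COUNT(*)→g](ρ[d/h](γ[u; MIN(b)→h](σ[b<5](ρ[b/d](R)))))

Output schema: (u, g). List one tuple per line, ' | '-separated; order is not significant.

Subexpression sizes:
  R → 3
  ρ[b/d](R) → 3
  σ[b<5](ρ[b/d](R)) → 1
  γ[u; MIN(b)→h](σ[b<5](ρ[b/d](R))) → 1
  ρ[d/h](γ[u; MIN(b)→h](σ[b<5](ρ[b/d](R)))) → 1
  γ[u; COUNT(*)→g](ρ[d/h](γ[u; MIN(b)→h](σ[b<5](ρ[b/d](R))))) → 1

== RESULT ==
u | g
q | 1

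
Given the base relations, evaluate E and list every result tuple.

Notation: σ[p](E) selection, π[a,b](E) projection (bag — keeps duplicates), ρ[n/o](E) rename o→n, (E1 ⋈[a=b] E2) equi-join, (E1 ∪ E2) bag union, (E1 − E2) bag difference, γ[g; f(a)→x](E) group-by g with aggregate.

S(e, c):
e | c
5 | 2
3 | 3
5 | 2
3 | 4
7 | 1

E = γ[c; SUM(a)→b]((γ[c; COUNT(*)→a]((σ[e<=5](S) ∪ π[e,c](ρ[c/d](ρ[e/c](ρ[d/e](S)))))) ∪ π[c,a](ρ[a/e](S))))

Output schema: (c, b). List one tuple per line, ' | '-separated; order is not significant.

Subexpression sizes:
  S → 5
  σ[e<=5](S) → 4
  S → 5
  ρ[d/e](S) → 5
  ρ[e/c](ρ[d/e](S)) → 5
  ρ[c/d](ρ[e/c](ρ[d/e](S))) → 5
  π[e,c](ρ[c/d](ρ[e/c](ρ[d/e](S)))) → 5
  (σ[e<=5](S) ∪ π[e,c](ρ[c/d](ρ[e/c](ρ[d/e](S))))) → 9
  γ[c; COUNT(*)→a]((σ[e<=5](S) ∪ π[e,c](ρ[c/d](ρ[e/c](ρ[d/e](S)))))) → 5
  S → 5
  ρ[a/e](S) → 5
  π[c,a](ρ[a/e](S)) → 5
  (γ[c; COUNT(*)→a]((σ[e<=5](S) ∪ π[e,c](ρ[c/d](ρ[e/c](ρ[d/e](S)))))) ∪ π[c,a](ρ[a/e](S))) → 10
  γ[c; SUM(a)→b]((γ[c; COUNT(*)→a]((σ[e<=5](S) ∪ π[e,c](ρ[c/d](ρ[e/c](ρ[d/e](S)))))) ∪ π[c,a](ρ[a/e](S)))) → 6

== RESULT ==
c | b
1 | 7
2 | 12
3 | 6
4 | 4
5 | 2
7 | 1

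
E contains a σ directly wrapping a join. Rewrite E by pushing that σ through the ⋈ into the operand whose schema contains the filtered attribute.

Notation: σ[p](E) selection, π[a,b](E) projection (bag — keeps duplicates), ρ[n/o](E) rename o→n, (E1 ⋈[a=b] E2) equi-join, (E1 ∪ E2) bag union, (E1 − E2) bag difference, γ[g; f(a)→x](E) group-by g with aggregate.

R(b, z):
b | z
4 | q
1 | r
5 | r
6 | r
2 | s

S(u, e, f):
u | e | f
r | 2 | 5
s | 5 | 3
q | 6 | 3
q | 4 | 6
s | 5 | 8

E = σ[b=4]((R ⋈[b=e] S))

σ filters on b, owned by the left side.
E' = (σ[b=4](R) ⋈[b=e] S)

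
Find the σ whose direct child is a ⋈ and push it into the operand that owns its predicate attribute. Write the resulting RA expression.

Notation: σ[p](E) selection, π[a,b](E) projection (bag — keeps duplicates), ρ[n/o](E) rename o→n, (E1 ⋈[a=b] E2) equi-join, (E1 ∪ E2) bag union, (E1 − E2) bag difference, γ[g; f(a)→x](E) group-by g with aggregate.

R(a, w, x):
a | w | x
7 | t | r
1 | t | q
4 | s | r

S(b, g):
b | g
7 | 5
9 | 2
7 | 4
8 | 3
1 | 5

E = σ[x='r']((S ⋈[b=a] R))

σ filters on x, owned by the right side.
E' = (S ⋈[b=a] σ[x='r'](R))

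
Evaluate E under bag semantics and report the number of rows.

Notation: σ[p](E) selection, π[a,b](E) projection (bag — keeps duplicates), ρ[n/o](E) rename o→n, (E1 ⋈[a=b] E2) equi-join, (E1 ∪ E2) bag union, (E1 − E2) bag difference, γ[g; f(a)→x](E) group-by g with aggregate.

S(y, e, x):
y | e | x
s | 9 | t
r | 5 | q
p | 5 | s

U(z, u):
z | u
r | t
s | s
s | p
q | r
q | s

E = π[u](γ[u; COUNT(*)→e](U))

Subexpression sizes:
  U → 5
  γ[u; COUNT(*)→e](U) → 4
  π[u](γ[u; COUNT(*)→e](U)) → 4

|E| = 4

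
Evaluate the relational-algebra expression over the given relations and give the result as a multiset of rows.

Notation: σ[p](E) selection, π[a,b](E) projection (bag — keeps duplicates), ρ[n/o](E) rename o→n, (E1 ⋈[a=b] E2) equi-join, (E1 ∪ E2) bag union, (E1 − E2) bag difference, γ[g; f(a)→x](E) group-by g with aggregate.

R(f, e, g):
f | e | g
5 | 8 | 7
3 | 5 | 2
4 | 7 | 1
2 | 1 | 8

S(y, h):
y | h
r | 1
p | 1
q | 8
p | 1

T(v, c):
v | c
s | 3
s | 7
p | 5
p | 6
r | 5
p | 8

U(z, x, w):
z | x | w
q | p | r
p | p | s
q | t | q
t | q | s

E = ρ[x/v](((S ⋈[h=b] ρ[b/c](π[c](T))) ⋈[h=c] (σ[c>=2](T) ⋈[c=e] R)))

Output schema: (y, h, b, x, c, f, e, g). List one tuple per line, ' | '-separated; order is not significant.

Per-node cardinality:
  S → 4
  T → 6
  π[c](T) → 6
  ρ[b/c](π[c](T)) → 6
  (S ⋈[h=b] ρ[b/c](π[c](T))) → 1
  T → 6
  σ[c>=2](T) → 6
  R → 4
  (σ[c>=2](T) ⋈[c=e] R) → 4
  ((S ⋈[h=b] ρ[b/c](π[c](T))) ⋈[h=c] (σ[c>=2](T) ⋈[c=e] R)) → 1
  ρ[x/v](((S ⋈[h=b] ρ[b/c](π[c](T))) ⋈[h=c] (σ[c>=2](T) ⋈[c=e] R))) → 1

== RESULT ==
y | h | b | x | c | f | e | g
q | 8 | 8 | p | 8 | 5 | 8 | 7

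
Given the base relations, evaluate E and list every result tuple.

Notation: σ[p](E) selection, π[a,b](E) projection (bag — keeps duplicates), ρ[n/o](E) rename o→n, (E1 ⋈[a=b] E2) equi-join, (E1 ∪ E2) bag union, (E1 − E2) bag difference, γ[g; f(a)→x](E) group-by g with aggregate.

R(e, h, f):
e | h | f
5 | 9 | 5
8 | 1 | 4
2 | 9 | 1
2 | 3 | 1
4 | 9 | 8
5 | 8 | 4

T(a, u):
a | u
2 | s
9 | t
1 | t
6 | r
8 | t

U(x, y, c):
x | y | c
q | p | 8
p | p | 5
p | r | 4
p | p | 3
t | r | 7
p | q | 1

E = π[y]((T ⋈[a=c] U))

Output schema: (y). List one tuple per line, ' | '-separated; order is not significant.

Subexpression sizes:
  T → 5
  U → 6
  (T ⋈[a=c] U) → 2
  π[y]((T ⋈[a=c] U)) → 2

== RESULT ==
y
p
q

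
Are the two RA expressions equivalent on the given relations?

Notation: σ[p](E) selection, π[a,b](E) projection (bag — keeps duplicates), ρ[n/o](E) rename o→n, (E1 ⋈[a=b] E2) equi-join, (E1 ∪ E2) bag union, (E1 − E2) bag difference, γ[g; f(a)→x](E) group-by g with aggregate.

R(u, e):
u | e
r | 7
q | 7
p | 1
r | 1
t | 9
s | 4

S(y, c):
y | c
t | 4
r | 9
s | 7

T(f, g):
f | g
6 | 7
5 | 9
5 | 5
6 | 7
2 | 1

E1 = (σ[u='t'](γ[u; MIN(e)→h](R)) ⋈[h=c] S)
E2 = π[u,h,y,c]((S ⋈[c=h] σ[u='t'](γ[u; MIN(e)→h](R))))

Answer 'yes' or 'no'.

E1 subexpression sizes:
  R → 6
  γ[u; MIN(e)→h](R) → 5
  σ[u='t'](γ[u; MIN(e)→h](R)) → 1
  S → 3
  (σ[u='t'](γ[u; MIN(e)→h](R)) ⋈[h=c] S) → 1
E2 subexpression sizes:
  S → 3
  R → 6
  γ[u; MIN(e)→h](R) → 5
  σ[u='t'](γ[u; MIN(e)→h](R)) → 1
  (S ⋈[c=h] σ[u='t'](γ[u; MIN(e)→h](R))) → 1
  π[u,h,y,c]((S ⋈[c=h] σ[u='t'](γ[u; MIN(e)→h](R)))) → 1

E1 and E2 produce the same multiset:
u | h | y | c
t | 9 | r | 9

yes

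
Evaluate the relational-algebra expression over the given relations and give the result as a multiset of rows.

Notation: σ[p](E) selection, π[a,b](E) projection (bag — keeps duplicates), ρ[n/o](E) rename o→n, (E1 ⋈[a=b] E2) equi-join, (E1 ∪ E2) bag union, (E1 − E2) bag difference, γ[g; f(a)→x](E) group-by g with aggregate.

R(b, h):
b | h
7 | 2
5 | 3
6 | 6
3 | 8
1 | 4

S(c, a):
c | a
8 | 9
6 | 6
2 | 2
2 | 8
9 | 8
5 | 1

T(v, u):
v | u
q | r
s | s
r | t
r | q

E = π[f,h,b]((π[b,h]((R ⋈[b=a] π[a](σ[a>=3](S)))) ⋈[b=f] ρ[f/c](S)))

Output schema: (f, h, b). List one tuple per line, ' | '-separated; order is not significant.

Subexpression sizes:
  R → 5
  S → 6
  σ[a>=3](S) → 4
  π[a](σ[a>=3](S)) → 4
  (R ⋈[b=a] π[a](σ[a>=3](S))) → 1
  π[b,h]((R ⋈[b=a] π[a](σ[a>=3](S)))) → 1
  S → 6
  ρ[f/c](S) → 6
  (π[b,h]((R ⋈[b=a] π[a](σ[a>=3](S)))) ⋈[b=f] ρ[f/c](S)) → 1
  π[f,h,b]((π[b,h]((R ⋈[b=a] π[a](σ[a>=3](S)))) ⋈[b=f] ρ[f/c](S))) → 1

== RESULT ==
f | h | b
6 | 6 | 6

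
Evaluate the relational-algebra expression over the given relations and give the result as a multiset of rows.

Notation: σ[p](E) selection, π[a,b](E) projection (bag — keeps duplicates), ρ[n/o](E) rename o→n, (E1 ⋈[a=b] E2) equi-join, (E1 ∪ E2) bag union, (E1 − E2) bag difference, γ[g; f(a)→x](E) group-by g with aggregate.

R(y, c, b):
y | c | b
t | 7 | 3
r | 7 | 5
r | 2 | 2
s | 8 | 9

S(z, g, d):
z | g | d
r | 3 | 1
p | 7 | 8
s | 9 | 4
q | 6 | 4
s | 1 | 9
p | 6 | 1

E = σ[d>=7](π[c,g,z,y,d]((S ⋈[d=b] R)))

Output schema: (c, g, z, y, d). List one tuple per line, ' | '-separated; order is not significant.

Stepwise |·|:
  S → 6
  R → 4
  (S ⋈[d=b] R) → 1
  π[c,g,z,y,d]((S ⋈[d=b] R)) → 1
  σ[d>=7](π[c,g,z,y,d]((S ⋈[d=b] R))) → 1

== RESULT ==
c | g | z | y | d
8 | 1 | s | s | 9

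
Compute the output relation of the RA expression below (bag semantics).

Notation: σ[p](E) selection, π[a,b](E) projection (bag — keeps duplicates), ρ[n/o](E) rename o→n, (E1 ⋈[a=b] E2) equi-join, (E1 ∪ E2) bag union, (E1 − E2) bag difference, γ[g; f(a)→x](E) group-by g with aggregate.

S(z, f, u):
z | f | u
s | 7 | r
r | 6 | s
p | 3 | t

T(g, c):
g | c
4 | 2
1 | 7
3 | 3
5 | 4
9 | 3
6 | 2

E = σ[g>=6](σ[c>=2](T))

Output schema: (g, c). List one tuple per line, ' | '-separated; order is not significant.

Per-node cardinality:
  T → 6
  σ[c>=2](T) → 6
  σ[g>=6](σ[c>=2](T)) → 2

== RESULT ==
g | c
6 | 2
9 | 3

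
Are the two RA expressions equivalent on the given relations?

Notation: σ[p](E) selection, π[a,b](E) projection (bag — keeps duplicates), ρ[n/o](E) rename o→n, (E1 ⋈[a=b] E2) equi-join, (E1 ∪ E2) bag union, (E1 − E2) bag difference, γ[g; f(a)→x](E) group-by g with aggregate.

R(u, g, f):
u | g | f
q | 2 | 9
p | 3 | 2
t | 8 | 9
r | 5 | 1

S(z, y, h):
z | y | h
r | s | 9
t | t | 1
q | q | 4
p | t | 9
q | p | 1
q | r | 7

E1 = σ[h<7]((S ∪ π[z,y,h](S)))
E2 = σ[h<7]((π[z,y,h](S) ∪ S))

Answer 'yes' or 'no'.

E1 row counts bottom-up:
  S → 6
  S → 6
  π[z,y,h](S) → 6
  (S ∪ π[z,y,h](S)) → 12
  σ[h<7]((S ∪ π[z,y,h](S))) → 6
E2 row counts bottom-up:
  S → 6
  π[z,y,h](S) → 6
  S → 6
  (π[z,y,h](S) ∪ S) → 12
  σ[h<7]((π[z,y,h](S) ∪ S)) → 6

E1 and E2 produce the same multiset:
z | y | h
q | p | 1
q | p | 1
q | q | 4
q | q | 4
t | t | 1
t | t | 1

yes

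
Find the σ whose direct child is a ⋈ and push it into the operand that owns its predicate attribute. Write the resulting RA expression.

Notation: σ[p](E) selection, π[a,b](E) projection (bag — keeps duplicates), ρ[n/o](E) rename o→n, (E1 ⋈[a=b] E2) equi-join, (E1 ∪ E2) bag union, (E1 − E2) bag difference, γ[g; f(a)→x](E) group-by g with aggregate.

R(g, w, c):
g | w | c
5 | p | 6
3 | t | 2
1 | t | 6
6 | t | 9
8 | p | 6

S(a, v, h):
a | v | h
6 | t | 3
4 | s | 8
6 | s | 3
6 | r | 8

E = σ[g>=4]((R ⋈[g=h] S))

σ filters on g, owned by the left side.
E' = (σ[g>=4](R) ⋈[g=h] S)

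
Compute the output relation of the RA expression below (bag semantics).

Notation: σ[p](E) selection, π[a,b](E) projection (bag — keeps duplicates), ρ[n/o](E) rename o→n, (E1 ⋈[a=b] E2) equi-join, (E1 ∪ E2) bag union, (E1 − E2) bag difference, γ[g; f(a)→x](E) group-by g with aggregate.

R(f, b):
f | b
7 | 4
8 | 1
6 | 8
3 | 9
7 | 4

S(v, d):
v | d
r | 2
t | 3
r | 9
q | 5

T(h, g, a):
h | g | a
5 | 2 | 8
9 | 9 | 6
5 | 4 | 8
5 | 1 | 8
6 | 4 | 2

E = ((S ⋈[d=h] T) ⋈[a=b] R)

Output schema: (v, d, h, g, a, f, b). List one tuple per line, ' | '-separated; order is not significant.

Subexpression sizes:
  S → 4
  T → 5
  (S ⋈[d=h] T) → 4
  R → 5
  ((S ⋈[d=h] T) ⋈[a=b] R) → 3

== RESULT ==
v | d | h | g | a | f | b
q | 5 | 5 | 1 | 8 | 6 | 8
q | 5 | 5 | 2 | 8 | 6 | 8
q | 5 | 5 | 4 | 8 | 6 | 8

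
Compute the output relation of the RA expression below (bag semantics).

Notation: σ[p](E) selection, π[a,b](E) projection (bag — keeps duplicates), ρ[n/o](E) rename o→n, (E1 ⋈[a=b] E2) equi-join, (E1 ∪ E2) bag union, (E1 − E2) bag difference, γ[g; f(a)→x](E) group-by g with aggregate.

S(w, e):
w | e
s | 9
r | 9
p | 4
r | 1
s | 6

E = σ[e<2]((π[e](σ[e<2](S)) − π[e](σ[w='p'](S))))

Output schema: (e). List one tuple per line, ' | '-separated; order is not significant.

Per-node cardinality:
  S → 5
  σ[e<2](S) → 1
  π[e](σ[e<2](S)) → 1
  S → 5
  σ[w='p'](S) → 1
  π[e](σ[w='p'](S)) → 1
  (π[e](σ[e<2](S)) − π[e](σ[w='p'](S))) → 1
  σ[e<2]((π[e](σ[e<2](S)) − π[e](σ[w='p'](S)))) → 1

== RESULT ==
e
1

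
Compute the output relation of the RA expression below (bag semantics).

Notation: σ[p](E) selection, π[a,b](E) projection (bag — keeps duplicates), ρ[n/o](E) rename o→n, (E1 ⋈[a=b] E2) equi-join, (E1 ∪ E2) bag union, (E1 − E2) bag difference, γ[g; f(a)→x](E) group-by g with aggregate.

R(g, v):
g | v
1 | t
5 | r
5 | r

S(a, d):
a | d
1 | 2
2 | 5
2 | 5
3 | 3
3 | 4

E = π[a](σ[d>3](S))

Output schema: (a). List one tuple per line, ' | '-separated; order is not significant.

Per-node cardinality:
  S → 5
  σ[d>3](S) → 3
  π[a](σ[d>3](S)) → 3

== RESULT ==
a
2
2
3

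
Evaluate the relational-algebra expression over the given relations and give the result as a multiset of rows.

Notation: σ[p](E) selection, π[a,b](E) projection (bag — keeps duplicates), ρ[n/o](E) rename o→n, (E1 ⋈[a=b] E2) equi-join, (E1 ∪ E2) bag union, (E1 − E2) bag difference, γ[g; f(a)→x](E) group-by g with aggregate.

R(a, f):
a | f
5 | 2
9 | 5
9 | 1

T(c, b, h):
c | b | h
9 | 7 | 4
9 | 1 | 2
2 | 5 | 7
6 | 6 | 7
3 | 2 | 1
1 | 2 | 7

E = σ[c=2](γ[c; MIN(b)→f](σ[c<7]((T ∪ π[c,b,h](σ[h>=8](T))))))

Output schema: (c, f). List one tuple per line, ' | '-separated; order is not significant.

Stepwise |·|:
  T → 6
  T → 6
  σ[h>=8](T) → 0
  π[c,b,h](σ[h>=8](T)) → 0
  (T ∪ π[c,b,h](σ[h>=8](T))) → 6
  σ[c<7]((T ∪ π[c,b,h](σ[h>=8](T)))) → 4
  γ[c; MIN(b)→f](σ[c<7]((T ∪ π[c,b,h](σ[h>=8](T))))) → 4
  σ[c=2](γ[c; MIN(b)→f](σ[c<7]((T ∪ π[c,b,h](σ[h>=8](T)))))) → 1

== RESULT ==
c | f
2 | 5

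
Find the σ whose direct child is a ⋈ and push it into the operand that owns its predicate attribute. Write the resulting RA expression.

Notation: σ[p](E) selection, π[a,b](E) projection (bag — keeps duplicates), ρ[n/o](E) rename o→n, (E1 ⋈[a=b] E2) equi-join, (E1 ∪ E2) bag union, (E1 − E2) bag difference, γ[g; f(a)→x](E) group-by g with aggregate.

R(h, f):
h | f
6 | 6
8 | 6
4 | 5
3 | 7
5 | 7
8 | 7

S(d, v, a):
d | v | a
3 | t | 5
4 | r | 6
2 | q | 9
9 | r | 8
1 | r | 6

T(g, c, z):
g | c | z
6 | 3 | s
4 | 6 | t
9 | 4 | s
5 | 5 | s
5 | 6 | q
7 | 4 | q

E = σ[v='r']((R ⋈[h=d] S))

σ filters on v, owned by the right side.
E' = (R ⋈[h=d] σ[v='r'](S))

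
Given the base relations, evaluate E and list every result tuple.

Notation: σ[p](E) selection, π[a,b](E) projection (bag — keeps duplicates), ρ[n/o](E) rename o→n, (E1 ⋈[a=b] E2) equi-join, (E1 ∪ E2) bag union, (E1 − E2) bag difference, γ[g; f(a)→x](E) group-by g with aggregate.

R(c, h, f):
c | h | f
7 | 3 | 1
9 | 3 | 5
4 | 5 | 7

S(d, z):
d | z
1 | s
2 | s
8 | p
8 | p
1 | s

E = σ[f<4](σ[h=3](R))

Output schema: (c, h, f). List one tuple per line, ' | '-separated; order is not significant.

Per-node cardinality:
  R → 3
  σ[h=3](R) → 2
  σ[f<4](σ[h=3](R)) → 1

== RESULT ==
c | h | f
7 | 3 | 1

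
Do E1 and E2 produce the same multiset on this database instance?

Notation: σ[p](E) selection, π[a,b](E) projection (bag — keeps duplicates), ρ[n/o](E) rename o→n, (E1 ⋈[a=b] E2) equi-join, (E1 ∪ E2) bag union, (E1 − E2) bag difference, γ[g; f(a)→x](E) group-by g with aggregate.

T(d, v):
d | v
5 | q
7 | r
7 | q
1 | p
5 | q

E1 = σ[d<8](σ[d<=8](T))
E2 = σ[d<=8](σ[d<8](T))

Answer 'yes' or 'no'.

E1 subexpression sizes:
  T → 5
  σ[d<=8](T) → 5
  σ[d<8](σ[d<=8](T)) → 5
E2 subexpression sizes:
  T → 5
  σ[d<8](T) → 5
  σ[d<=8](σ[d<8](T)) → 5

E1 and E2 produce the same multiset:
d | v
1 | p
5 | q
5 | q
7 | q
7 | r

yes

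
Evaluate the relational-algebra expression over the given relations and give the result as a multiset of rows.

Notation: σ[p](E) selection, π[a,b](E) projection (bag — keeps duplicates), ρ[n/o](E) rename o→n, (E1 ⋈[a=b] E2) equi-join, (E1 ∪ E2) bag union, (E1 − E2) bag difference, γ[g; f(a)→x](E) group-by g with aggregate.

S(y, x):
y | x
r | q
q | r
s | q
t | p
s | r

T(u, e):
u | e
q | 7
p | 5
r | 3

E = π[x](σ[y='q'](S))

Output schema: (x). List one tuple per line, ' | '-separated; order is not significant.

Per-node cardinality:
  S → 5
  σ[y='q'](S) → 1
  π[x](σ[y='q'](S)) → 1

== RESULT ==
x
r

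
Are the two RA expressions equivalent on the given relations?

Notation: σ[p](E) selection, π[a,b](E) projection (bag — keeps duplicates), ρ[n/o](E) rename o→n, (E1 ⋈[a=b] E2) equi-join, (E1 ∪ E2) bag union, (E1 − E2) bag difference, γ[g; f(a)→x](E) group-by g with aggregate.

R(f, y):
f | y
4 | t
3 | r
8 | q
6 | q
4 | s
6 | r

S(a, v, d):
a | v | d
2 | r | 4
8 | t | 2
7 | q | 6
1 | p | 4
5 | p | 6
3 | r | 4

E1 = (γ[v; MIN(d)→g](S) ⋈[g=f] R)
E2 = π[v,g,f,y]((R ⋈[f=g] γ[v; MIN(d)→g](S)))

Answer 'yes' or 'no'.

E1 stepwise |·|:
  S → 6
  γ[v; MIN(d)→g](S) → 4
  R → 6
  (γ[v; MIN(d)→g](S) ⋈[g=f] R) → 6
E2 stepwise |·|:
  R → 6
  S → 6
  γ[v; MIN(d)→g](S) → 4
  (R ⋈[f=g] γ[v; MIN(d)→g](S)) → 6
  π[v,g,f,y]((R ⋈[f=g] γ[v; MIN(d)→g](S))) → 6

E1 and E2 produce the same multiset:
v | g | f | y
p | 4 | 4 | s
p | 4 | 4 | t
q | 6 | 6 | q
q | 6 | 6 | r
r | 4 | 4 | s
r | 4 | 4 | t

yes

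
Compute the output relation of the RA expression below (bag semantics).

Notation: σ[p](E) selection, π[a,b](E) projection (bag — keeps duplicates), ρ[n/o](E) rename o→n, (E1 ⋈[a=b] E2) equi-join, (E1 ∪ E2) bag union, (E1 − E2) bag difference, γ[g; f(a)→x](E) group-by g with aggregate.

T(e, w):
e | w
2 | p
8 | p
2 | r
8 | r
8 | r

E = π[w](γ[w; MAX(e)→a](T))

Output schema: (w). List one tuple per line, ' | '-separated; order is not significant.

Per-node cardinality:
  T → 5
  γ[w; MAX(e)→a](T) → 2
  π[w](γ[w; MAX(e)→a](T)) → 2

== RESULT ==
w
p
r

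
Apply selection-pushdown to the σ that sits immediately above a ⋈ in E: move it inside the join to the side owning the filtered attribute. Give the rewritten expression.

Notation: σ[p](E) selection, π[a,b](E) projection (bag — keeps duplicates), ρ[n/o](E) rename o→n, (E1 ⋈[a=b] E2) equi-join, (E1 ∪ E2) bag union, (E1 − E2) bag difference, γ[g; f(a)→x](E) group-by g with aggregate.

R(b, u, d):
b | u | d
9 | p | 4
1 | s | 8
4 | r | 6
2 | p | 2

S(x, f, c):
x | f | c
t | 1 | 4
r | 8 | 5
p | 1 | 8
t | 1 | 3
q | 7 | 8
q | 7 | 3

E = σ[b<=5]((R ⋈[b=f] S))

σ filters on b, owned by the left side.
E' = (σ[b<=5](R) ⋈[b=f] S)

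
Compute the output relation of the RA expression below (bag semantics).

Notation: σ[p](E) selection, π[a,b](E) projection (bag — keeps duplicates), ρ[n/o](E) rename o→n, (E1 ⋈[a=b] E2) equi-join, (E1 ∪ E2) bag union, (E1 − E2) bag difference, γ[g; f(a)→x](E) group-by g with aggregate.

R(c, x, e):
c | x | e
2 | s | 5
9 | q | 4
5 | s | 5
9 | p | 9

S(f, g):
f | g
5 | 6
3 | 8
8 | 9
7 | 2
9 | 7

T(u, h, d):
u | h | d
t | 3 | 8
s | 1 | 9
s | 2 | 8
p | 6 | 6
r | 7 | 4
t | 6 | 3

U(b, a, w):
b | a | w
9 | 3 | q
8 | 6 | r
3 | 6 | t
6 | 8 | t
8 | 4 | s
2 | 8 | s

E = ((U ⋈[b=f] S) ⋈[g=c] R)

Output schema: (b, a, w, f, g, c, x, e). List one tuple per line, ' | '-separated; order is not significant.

Subexpression sizes:
  U → 6
  S → 5
  (U ⋈[b=f] S) → 4
  R → 4
  ((U ⋈[b=f] S) ⋈[g=c] R) → 4

== RESULT ==
b | a | w | f | g | c | x | e
8 | 4 | s | 8 | 9 | 9 | p | 9
8 | 4 | s | 8 | 9 | 9 | q | 4
8 | 6 | r | 8 | 9 | 9 | p | 9
8 | 6 | r | 8 | 9 | 9 | q | 4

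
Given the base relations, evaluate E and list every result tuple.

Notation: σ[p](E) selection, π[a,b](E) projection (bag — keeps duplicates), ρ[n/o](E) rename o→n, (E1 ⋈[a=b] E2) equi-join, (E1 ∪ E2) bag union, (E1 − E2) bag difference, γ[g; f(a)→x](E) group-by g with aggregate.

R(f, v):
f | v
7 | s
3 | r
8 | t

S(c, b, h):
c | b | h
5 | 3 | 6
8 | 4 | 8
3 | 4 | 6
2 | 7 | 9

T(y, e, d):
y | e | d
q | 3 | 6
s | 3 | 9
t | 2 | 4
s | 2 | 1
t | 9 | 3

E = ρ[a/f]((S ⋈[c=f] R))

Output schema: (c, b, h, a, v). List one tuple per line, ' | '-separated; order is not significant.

Subexpression sizes:
  S → 4
  R → 3
  (S ⋈[c=f] R) → 2
  ρ[a/f]((S ⋈[c=f] R)) → 2

== RESULT ==
c | b | h | a | v
3 | 4 | 6 | 3 | r
8 | 4 | 8 | 8 | t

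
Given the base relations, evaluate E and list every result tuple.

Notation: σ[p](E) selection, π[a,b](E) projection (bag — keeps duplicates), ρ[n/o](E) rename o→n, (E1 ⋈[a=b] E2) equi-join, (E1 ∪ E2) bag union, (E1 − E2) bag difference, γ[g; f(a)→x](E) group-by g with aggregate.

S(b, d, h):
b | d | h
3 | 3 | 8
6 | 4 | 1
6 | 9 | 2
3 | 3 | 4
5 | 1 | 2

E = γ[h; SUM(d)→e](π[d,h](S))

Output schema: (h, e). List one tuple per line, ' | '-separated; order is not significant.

Stepwise |·|:
  S → 5
  π[d,h](S) → 5
  γ[h; SUM(d)→e](π[d,h](S)) → 4

== RESULT ==
h | e
1 | 4
2 | 10
4 | 3
8 | 3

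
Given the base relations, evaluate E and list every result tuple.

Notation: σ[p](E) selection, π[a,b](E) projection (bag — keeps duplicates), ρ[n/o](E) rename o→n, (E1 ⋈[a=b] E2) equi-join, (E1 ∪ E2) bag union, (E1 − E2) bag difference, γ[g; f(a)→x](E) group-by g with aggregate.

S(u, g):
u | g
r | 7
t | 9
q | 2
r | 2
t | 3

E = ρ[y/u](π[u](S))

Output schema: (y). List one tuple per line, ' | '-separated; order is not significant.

Row counts bottom-up:
  S → 5
  π[u](S) → 5
  ρ[y/u](π[u](S)) → 5

== RESULT ==
y
q
r
r
t
t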